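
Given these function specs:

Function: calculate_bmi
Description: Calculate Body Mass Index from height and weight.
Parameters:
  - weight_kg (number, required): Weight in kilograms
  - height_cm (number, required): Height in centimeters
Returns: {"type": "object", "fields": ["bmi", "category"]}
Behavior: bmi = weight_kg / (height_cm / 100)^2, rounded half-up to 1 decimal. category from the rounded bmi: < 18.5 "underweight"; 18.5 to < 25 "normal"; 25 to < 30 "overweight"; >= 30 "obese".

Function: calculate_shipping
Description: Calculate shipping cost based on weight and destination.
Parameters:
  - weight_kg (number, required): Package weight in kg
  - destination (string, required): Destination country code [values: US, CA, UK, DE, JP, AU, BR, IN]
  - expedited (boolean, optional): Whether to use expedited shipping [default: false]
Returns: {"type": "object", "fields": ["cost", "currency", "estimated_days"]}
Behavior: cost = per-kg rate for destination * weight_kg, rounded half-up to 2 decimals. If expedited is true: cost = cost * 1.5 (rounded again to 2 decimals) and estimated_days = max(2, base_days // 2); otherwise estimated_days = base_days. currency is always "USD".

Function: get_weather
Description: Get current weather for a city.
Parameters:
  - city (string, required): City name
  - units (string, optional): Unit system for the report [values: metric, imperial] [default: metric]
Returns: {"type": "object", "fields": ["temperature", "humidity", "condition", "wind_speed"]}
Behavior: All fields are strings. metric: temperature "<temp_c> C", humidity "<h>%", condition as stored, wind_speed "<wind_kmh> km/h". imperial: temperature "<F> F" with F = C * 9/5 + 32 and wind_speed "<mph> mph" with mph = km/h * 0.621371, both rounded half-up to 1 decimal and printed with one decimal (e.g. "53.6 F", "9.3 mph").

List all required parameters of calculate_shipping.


Parameters of calculate_shipping and their required/optional flag:
  weight_kg: required
  destination: required
  expedited: optional
destination, weight_kg


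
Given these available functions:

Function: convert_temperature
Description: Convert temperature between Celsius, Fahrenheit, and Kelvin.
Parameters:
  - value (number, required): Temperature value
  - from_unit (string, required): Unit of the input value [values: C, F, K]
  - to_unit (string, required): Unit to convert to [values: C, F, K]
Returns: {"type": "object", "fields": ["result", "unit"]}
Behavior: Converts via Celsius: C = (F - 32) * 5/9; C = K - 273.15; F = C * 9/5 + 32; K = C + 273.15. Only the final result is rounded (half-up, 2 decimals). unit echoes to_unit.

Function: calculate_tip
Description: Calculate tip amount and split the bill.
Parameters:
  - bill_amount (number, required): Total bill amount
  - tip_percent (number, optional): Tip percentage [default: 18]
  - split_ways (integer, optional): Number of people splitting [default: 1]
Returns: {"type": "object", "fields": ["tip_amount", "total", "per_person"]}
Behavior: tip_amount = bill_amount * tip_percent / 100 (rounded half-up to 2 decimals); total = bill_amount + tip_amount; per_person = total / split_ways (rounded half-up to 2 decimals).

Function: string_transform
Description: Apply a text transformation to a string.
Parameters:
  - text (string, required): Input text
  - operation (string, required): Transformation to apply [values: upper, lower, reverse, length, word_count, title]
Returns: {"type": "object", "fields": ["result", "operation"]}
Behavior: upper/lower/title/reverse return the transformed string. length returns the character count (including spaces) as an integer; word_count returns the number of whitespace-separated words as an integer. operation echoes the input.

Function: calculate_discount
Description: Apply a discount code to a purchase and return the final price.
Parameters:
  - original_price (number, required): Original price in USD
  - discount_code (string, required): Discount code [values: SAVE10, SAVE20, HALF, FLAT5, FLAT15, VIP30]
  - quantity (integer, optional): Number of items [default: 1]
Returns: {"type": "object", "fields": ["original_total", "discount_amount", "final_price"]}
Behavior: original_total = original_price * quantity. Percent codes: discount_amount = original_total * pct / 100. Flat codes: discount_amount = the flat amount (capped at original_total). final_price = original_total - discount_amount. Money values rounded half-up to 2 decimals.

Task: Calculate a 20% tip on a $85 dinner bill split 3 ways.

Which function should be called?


The task needs a function whose description is: Calculate tip amount and split the bill.
calculate_tip


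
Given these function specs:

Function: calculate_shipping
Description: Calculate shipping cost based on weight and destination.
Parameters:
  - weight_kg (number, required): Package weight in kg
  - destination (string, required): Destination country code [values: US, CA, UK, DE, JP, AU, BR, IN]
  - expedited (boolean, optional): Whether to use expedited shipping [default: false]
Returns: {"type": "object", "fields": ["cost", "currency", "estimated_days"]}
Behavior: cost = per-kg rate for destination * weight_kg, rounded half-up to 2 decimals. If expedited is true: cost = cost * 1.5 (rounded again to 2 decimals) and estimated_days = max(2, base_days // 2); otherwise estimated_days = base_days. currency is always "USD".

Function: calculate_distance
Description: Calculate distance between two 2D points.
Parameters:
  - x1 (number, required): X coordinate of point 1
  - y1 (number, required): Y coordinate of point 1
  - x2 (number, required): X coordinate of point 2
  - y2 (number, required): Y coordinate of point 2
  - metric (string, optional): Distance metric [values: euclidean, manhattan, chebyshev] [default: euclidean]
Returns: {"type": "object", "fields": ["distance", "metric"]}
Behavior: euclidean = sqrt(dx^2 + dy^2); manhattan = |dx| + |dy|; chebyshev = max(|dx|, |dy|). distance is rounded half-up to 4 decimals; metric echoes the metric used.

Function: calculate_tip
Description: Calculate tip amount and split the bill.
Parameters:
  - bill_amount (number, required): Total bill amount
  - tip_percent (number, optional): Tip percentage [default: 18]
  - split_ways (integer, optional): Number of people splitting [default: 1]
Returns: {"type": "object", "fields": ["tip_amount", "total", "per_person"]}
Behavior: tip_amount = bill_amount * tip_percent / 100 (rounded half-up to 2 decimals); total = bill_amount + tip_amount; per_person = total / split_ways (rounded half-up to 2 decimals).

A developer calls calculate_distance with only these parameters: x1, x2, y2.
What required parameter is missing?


Required parameters: x1, y1, x2, y2
Provided: x1, x2, y2
Missing: y1
y1


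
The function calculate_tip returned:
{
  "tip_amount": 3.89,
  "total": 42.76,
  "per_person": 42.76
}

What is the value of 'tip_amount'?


3.89


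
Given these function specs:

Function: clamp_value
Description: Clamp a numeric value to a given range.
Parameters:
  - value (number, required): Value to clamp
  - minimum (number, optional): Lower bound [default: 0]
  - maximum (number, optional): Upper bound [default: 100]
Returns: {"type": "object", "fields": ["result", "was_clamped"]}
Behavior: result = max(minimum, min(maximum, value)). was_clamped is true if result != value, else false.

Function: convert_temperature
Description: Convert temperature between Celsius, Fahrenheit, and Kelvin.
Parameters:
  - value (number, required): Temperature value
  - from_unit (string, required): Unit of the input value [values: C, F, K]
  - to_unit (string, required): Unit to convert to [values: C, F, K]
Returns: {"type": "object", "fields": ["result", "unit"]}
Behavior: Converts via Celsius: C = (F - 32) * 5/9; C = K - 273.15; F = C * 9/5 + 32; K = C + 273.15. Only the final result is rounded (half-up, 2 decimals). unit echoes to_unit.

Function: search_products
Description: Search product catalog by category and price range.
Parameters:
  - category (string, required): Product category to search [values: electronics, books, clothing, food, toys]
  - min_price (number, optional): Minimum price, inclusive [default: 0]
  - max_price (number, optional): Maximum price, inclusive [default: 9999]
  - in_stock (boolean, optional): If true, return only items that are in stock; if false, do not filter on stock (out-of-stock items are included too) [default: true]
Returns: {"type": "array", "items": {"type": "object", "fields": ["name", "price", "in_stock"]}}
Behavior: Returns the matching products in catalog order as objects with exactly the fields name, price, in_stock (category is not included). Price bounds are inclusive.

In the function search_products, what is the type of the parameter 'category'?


The search_products spec declares:
  - category (string, required): Product category to search [values: electronics, books, clothing, food, toys]
Type:
string


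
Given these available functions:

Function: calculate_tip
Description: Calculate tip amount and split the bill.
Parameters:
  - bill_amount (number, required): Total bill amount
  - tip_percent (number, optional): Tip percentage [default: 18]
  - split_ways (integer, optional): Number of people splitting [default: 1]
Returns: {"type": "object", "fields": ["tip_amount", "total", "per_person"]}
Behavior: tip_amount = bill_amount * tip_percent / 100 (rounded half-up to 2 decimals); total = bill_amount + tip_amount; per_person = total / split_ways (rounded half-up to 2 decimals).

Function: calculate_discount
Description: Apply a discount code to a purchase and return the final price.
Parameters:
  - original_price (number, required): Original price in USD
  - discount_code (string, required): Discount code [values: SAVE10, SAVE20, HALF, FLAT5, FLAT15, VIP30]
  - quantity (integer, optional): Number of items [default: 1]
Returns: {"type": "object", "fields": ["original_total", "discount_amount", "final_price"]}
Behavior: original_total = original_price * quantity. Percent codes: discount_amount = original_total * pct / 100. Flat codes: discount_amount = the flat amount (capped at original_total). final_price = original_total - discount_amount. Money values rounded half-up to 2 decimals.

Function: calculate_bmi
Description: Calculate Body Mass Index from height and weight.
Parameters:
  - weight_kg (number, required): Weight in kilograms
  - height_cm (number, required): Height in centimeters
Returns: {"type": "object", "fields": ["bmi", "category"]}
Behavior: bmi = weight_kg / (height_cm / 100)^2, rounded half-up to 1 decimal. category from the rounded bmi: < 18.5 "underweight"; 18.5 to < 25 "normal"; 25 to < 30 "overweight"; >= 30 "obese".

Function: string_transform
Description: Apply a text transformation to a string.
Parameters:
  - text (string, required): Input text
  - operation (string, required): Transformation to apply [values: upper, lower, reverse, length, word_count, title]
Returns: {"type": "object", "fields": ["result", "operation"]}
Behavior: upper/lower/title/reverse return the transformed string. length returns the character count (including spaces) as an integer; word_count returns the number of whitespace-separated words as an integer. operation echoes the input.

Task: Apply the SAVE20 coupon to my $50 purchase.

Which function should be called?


The task needs a function whose description is: Apply a discount code to a purchase and return the final price.
calculate_discount


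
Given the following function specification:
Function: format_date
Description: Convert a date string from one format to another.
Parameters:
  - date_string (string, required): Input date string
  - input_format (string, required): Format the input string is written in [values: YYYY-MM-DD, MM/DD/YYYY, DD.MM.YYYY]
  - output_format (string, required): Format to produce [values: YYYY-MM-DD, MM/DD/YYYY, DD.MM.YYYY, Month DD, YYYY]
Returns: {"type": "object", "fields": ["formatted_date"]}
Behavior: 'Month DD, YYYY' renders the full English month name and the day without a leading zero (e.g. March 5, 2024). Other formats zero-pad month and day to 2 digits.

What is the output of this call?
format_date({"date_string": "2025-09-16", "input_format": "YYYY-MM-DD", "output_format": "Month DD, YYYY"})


Parse '2025-09-16' as YYYY-MM-DD: year=2025, month=9, day=16
Month 9 = September
Render as Month DD, YYYY: September 16, 2025
Output:
{"formatted_date": "September 16, 2025"}


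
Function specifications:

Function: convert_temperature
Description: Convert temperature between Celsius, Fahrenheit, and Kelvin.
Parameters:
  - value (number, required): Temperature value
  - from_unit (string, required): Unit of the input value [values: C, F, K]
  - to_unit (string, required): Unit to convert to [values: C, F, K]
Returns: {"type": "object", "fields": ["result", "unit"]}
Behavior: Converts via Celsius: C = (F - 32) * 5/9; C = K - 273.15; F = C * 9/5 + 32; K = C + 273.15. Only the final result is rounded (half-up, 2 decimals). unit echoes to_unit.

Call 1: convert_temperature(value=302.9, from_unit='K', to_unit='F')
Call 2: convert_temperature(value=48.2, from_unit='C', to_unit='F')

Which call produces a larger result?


Call 1:
  To C: 302.9 - 273.15 = 29.75
  To F: 29.75 * 9/5 + 32 = 85.55
  Round to 2 decimals: 85.55
  -> 85.55 F
Call 2:
  Input already in C: 48.2
  To F: 48.2 * 9/5 + 32 = 118.76
  Round to 2 decimals: 118.76
  -> 118.76 F
Call 2 (118.76 F)


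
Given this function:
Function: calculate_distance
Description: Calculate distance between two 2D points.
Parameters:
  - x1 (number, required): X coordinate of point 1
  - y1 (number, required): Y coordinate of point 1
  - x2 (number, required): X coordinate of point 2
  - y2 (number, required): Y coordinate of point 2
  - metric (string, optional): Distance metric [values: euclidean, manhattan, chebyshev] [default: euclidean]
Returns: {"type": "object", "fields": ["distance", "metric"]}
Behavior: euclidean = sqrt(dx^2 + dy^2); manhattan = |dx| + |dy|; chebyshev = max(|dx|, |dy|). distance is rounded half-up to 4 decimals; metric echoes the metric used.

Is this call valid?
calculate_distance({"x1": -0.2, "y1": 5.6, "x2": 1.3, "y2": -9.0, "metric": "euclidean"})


Checking all required parameters present and types match... All valid.
Valid


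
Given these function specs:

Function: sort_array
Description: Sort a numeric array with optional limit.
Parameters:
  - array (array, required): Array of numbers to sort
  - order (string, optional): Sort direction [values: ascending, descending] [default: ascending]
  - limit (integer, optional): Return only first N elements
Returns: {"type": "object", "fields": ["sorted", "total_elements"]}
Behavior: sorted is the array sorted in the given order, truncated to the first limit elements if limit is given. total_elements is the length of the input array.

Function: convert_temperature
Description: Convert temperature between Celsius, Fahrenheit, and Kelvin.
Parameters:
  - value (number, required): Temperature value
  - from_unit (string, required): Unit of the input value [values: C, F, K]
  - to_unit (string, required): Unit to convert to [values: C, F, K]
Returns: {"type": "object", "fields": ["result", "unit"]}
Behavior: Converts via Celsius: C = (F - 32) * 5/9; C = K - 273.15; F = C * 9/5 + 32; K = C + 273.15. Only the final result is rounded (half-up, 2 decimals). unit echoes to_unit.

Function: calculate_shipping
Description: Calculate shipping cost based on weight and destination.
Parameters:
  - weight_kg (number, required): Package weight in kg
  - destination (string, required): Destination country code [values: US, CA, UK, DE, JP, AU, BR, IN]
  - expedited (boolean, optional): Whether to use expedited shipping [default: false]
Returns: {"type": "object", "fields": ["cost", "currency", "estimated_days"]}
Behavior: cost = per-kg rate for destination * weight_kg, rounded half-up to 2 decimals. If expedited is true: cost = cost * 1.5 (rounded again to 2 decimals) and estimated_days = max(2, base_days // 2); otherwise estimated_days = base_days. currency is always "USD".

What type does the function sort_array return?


The sort_array spec declares Returns: {"type": "object", "fields": ["sorted", "total_elements"]}
Type:
object


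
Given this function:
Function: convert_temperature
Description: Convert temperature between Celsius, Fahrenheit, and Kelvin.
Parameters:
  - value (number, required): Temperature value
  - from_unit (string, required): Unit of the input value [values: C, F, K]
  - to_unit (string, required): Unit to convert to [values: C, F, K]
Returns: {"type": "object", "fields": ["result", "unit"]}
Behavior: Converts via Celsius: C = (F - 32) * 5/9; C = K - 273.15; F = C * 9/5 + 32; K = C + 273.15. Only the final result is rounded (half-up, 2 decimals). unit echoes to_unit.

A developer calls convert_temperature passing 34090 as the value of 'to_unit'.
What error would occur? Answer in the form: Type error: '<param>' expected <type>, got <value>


Spec: 'to_unit' is declared as string; 34090 is an integer.
Type error: 'to_unit' expected string, got 34090


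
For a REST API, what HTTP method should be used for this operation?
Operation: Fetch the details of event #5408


GET = read, POST = create, PUT = update/replace, DELETE = remove
This operation is a read.
GET


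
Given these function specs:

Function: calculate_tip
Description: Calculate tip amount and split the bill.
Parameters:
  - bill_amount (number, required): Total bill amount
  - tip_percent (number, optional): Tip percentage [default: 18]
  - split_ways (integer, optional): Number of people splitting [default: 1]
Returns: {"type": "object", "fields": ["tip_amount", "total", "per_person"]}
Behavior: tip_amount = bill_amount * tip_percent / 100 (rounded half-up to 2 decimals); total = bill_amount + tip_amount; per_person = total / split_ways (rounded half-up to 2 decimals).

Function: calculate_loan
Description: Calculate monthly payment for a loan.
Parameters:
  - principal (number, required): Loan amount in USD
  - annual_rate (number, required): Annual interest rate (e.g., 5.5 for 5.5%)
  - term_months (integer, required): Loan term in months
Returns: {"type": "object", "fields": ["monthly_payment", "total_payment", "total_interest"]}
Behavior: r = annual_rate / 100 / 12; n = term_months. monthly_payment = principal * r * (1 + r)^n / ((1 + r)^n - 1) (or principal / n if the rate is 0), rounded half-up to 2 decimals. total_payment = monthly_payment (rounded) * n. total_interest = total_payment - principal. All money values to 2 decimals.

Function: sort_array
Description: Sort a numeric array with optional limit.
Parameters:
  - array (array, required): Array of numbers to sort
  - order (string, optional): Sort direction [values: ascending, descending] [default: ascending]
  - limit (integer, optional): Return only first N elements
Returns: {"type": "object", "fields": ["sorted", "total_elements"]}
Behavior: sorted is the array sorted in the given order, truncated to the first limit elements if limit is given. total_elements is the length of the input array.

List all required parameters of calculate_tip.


Parameters of calculate_tip and their required/optional flag:
  bill_amount: required
  tip_percent: optional
  split_ways: optional
bill_amount


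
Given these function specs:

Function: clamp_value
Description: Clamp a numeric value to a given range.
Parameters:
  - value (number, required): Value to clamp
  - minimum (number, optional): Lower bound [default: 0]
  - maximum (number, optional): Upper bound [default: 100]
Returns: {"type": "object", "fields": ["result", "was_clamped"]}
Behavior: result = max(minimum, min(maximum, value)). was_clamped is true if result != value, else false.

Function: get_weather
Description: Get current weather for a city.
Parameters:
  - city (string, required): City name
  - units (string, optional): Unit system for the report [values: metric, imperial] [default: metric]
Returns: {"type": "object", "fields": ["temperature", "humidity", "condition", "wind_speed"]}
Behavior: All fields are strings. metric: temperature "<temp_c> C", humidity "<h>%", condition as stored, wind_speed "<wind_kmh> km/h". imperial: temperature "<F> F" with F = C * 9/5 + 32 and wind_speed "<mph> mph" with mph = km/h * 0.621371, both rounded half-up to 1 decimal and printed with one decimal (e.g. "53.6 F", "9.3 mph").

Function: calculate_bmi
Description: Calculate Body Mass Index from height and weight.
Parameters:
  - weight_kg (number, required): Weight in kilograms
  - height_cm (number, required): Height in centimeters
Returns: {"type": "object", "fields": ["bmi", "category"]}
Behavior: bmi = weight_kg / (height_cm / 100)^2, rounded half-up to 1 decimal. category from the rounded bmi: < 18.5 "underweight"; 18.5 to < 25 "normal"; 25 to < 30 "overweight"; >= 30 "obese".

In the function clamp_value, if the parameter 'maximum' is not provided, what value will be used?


The clamp_value spec declares:
  - maximum (number, optional): Upper bound [default: 100]
Default:
100


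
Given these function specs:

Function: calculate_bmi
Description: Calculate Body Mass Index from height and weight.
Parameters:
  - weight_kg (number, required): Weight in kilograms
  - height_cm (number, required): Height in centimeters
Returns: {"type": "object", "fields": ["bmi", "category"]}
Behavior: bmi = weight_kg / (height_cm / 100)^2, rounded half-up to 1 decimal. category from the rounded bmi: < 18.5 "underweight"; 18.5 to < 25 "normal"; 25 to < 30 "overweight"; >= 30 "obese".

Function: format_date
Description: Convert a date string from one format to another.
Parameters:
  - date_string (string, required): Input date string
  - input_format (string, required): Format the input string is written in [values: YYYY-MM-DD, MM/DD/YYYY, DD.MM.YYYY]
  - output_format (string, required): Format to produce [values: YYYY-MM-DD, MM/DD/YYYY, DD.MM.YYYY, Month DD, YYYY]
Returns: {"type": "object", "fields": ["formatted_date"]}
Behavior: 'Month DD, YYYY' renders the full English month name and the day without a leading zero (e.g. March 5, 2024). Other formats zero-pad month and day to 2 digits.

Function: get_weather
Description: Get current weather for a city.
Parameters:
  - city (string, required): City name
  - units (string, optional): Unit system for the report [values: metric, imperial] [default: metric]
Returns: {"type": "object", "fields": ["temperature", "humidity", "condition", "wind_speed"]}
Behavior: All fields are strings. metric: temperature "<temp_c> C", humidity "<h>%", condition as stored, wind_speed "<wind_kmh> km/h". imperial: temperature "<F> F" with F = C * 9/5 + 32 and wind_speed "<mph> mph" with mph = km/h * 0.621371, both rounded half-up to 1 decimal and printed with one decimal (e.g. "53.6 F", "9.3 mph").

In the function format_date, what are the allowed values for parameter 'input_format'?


The format_date spec declares:
  - input_format (string, required): Format the input string is written in [values: YYYY-MM-DD, MM/DD/YYYY, DD.MM.YYYY]
Allowed values:
YYYY-MM-DD, MM/DD/YYYY, DD.MM.YYYY


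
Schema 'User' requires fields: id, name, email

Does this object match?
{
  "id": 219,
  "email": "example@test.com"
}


Checking required fields...
Missing: name
Invalid - missing required field 'name'


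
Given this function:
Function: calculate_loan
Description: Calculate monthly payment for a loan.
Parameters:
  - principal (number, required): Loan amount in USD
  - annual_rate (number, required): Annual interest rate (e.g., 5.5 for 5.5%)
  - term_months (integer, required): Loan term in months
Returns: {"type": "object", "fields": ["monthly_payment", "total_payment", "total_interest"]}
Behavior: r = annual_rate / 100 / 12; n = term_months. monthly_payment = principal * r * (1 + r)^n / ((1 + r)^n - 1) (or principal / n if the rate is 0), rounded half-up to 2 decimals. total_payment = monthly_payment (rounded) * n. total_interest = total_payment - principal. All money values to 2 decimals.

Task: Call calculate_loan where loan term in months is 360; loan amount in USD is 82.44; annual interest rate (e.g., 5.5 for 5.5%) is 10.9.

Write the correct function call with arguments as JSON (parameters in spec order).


Mapping each described value to its parameter name:
  'Loan term in months' -> term_months = 360
  'Loan amount in USD' -> principal = 82.44
  'Annual interest rate (e.g., 5.5 for 5.5%)' -> annual_rate = 10.9
calculate_loan({"principal": 82.44, "annual_rate": 10.9, "term_months": 360})


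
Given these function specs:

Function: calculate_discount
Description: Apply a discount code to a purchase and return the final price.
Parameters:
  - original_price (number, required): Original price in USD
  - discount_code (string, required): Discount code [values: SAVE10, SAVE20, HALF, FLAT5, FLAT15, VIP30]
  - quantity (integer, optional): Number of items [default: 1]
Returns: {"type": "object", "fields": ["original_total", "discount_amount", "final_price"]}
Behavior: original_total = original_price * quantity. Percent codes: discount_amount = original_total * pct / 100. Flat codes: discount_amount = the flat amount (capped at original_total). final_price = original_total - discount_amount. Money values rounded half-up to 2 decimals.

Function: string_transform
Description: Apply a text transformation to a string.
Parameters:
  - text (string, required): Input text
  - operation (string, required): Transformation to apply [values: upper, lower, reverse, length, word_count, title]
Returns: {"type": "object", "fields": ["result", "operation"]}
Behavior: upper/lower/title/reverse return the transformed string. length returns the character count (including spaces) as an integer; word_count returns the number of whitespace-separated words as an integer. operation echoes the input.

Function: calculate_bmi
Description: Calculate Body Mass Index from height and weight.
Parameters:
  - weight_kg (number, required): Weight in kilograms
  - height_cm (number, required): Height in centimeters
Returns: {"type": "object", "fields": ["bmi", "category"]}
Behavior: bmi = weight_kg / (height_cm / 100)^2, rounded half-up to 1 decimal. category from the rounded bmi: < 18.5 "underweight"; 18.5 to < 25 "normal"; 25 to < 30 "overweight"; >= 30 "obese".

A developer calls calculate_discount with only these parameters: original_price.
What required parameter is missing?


Required parameters: original_price, discount_code
Provided: original_price
Missing: discount_code
discount_code


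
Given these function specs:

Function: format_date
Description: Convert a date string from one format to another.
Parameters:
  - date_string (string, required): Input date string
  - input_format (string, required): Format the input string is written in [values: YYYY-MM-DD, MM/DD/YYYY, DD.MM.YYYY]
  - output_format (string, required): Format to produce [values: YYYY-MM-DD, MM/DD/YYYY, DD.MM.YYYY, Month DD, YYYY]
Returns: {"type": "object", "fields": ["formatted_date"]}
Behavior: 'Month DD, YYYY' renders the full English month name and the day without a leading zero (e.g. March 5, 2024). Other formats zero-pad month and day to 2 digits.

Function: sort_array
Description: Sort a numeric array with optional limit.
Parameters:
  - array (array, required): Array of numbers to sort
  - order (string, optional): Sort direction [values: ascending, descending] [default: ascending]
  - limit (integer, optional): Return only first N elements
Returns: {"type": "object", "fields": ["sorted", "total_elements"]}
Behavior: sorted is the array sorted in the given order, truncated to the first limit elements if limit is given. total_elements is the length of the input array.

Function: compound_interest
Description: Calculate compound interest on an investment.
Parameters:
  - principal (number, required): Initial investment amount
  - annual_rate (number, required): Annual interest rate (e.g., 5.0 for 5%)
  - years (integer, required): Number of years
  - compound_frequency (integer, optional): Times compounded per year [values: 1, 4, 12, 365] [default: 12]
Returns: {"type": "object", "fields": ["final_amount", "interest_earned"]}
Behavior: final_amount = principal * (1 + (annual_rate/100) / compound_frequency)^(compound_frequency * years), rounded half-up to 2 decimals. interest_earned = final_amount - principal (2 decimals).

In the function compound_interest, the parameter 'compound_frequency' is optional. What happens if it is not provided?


The compound_interest spec declares:
  - compound_frequency (integer, optional): Times compounded per year [values: 1, 4, 12, 365] [default: 12]
It defaults to 12


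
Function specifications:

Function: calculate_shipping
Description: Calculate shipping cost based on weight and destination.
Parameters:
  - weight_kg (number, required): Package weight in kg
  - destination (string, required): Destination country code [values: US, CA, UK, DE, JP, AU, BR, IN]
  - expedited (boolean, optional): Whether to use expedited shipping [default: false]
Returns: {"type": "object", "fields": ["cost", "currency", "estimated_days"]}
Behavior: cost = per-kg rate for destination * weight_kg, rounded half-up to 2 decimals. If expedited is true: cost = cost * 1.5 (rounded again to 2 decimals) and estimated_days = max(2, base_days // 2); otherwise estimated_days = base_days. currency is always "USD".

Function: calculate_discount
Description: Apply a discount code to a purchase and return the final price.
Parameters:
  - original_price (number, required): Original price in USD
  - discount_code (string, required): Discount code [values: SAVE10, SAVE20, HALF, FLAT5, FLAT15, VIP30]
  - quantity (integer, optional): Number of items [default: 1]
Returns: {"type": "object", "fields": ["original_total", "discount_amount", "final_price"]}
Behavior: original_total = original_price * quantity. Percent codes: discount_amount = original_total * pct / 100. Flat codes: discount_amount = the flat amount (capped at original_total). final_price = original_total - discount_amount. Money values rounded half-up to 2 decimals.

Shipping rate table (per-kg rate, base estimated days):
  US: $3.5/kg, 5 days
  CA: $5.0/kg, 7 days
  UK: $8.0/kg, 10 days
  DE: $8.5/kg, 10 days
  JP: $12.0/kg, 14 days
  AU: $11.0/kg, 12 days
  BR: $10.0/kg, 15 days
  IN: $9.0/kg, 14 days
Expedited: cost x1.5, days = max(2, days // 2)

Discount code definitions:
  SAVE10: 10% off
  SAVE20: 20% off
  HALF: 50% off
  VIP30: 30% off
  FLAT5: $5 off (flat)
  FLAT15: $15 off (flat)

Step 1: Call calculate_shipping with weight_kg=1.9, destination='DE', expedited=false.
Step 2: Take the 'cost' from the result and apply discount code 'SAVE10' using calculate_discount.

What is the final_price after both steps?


Step 1: calculate_shipping(weight_kg=1.9, destination=DE, expedited=false)
  Rate for DE: $8.5/kg, base 10 days
  cost = 8.5 * 1.9 = 16.15 -> 16.15
  expedited not set/false: estimated_days = 10
  -> cost = 16.15 USD
Step 2: calculate_discount(original_price=16.15, discount_code=SAVE10, quantity=1)
  original_total = 16.15 * 1 = 16.15
  SAVE10 = 10% off: discount_amount = 16.15 * 10/100 = 1.615 -> 1.62
  final_price = 16.15 - 1.62 = 14.53
  -> final_price = 14.53
$14.53


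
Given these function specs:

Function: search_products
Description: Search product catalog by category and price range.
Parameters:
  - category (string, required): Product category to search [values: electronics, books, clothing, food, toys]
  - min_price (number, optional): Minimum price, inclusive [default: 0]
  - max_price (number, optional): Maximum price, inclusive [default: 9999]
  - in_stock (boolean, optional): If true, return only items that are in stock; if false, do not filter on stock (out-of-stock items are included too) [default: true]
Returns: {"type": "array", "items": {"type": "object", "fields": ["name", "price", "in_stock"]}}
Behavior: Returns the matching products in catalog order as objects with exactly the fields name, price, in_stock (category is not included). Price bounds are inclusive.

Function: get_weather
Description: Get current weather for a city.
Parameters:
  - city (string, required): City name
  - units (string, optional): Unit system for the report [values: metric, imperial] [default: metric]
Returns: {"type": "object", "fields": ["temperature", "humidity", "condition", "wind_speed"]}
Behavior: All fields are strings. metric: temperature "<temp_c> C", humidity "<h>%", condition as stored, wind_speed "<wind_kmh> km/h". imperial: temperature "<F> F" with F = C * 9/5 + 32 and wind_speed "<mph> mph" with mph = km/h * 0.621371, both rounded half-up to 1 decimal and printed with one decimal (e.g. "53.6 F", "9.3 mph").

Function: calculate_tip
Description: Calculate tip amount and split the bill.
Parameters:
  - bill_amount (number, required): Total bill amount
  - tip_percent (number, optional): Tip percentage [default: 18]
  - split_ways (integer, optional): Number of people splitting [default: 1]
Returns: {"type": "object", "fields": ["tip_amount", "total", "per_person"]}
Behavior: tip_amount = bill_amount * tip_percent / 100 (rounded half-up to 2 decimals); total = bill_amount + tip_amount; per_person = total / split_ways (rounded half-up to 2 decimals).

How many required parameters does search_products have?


Parameters of search_products: category (required), min_price (optional), max_price (optional), in_stock (optional)
Required count:
1


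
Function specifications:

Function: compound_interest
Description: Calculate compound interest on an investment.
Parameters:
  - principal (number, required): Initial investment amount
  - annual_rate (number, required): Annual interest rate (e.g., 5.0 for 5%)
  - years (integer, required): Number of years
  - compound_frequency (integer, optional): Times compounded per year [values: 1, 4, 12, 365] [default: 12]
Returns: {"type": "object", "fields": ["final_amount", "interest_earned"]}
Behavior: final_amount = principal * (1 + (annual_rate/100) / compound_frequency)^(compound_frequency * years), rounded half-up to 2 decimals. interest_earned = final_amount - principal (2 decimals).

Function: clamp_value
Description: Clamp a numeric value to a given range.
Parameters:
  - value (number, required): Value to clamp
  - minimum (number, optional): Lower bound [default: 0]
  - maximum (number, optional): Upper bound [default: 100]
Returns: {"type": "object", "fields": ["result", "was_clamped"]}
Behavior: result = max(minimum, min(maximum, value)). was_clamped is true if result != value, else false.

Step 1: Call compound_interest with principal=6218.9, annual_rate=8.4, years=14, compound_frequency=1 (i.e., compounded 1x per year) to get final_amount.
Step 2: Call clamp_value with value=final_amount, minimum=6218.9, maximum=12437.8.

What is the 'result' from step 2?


Step 1: compound_interest
  rate per period = 8.4/100/1 = 0.084 (keep full precision); periods = 1 * 14 = 14
  (1 + 0.084)^14 = 3.09321388
  final_amount = 6218.9 * 3.09321388 = 19236.387822 -> 19236.39
  interest_earned = 19236.39 - 6218.90 = 13017.49
  -> final_amount = 19236.39
Step 2: clamp_value(value=19236.39, minimum=6218.9, maximum=12437.8)
  result = max(6218.9, min(12437.8, 19236.39)) = max(6218.9, 12437.8) = 12437.8
  was_clamped = (12437.8 != 19236.39) = true
  -> result = 12437.8
12437.8


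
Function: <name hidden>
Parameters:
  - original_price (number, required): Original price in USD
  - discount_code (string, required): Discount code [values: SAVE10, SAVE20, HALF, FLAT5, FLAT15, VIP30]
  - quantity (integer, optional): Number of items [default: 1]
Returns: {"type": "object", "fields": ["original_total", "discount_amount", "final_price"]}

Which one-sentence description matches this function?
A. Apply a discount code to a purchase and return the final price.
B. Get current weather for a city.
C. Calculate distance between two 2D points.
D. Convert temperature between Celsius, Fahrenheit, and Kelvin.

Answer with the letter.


Parameters original_price, discount_code, quantity and return ["original_total", "discount_amount", "final_price"] fit: Apply a discount code to a purchase and return the final price.
A


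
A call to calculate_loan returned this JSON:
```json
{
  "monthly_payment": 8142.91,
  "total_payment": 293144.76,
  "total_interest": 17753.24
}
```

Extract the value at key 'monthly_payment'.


8142.91


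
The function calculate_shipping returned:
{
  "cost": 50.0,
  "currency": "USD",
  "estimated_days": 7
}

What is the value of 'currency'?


USD


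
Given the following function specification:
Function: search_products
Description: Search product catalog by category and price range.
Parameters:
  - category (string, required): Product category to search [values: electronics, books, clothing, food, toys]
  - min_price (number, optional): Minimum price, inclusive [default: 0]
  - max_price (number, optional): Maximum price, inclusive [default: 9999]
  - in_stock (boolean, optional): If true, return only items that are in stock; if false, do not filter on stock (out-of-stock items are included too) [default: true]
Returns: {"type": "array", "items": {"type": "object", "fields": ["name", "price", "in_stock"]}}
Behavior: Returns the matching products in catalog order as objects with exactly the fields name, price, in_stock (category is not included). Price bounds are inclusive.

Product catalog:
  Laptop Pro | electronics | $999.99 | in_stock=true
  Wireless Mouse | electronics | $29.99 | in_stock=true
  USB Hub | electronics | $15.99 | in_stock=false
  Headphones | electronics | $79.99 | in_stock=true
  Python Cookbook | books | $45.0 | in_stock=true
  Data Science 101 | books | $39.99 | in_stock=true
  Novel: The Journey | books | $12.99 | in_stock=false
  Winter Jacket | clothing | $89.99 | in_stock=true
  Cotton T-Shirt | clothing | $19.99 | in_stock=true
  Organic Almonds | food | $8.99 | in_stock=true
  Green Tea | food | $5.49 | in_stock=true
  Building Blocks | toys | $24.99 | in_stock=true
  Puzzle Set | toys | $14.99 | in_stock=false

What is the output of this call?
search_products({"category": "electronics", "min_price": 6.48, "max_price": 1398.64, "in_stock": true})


Filter: category=electronics, 6.48 <= price <= 1398.64, in-stock only
  Laptop Pro ($999.99): keep
  Wireless Mouse ($29.99): keep
  USB Hub ($15.99): out of stock -> skip
  Headphones ($79.99): keep
Output:
[{"name": "Laptop Pro", "price": 999.99, "in_stock": true}, {"name": "Wireless Mouse", "price": 29.99, "in_stock": true}, {"name": "Headphones", "price": 79.99, "in_stock": true}]


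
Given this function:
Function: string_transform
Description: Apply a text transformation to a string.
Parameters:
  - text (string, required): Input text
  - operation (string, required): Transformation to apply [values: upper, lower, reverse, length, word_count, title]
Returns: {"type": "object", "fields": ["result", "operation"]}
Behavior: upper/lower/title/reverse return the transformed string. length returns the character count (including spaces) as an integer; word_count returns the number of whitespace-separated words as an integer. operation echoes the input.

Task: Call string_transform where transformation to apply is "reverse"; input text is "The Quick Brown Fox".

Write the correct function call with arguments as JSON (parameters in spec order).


Mapping each described value to its parameter name:
  'Transformation to apply' -> operation = "reverse"
  'Input text' -> text = "The Quick Brown Fox"
string_transform({"text": "The Quick Brown Fox", "operation": "reverse"})


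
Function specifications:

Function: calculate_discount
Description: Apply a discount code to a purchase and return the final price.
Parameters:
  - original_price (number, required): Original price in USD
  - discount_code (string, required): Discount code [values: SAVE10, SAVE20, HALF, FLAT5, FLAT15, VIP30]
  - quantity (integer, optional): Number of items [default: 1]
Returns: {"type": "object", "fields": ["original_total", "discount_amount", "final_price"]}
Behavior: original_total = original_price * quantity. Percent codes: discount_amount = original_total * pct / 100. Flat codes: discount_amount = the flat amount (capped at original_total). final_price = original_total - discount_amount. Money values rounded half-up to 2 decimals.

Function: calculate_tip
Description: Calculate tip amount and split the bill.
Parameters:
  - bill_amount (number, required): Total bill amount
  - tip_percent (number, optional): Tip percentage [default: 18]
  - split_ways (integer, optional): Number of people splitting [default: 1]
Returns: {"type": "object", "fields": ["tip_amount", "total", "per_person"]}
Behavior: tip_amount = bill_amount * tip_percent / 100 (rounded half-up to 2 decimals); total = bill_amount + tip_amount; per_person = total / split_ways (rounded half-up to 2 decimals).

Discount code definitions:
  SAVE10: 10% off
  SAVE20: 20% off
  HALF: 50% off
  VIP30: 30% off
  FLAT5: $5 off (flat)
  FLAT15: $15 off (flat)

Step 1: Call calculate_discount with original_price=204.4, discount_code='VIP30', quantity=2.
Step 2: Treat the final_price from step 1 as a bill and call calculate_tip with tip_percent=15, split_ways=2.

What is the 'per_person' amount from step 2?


Step 1: calculate_discount(original_price=204.4, discount_code=VIP30, quantity=2)
  original_total = 204.4 * 2 = 408.80
  VIP30 = 30% off: discount_amount = 408.80 * 30/100 = 122.64 -> 122.64
  final_price = 408.80 - 122.64 = 286.16
  -> final_price = 286.16
Step 2: calculate_tip(bill_amount=286.16, tip_percent=15, split_ways=2)
  tip_amount = 286.16 * 15/100 = 42.924 -> 42.92
  total = 286.16 + 42.92 = 329.08
  per_person = 329.08 / 2 = 164.54 -> 164.54
  -> per_person = 164.54
$164.54
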